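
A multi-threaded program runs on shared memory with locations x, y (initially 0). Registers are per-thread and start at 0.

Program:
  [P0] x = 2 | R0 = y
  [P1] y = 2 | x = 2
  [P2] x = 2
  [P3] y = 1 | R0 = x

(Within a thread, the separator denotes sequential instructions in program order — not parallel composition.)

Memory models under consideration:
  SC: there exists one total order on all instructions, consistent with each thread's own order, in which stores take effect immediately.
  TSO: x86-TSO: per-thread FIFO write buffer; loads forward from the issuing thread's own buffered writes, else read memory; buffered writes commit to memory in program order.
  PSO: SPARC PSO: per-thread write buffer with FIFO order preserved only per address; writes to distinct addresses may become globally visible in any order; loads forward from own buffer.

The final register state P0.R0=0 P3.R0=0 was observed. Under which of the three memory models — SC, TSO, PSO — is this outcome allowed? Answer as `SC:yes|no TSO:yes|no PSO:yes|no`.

outcome vector order: (P0.R0,P3.R0)
SC (5): 0/2 1/0 1/2 2/0 2/2
TSO (6): 0/0 0/2 1/0 1/2 2/0 2/2
PSO (6): 0/0 0/2 1/0 1/2 2/0 2/2
target 0/0 ∈ {TSO,PSO}

SC:no TSO:yes PSO:yes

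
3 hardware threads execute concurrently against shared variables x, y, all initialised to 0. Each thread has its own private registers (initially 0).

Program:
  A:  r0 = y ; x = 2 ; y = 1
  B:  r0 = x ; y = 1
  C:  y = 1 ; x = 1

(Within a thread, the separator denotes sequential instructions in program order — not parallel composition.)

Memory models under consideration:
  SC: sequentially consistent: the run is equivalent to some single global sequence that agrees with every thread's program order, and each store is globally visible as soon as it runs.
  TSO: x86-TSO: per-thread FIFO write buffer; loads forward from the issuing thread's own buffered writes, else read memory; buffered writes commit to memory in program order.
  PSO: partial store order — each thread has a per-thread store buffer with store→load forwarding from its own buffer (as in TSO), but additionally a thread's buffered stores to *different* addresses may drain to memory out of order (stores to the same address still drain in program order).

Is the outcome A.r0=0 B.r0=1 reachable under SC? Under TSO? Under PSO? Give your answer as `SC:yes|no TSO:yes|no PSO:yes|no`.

outcome vector order: (A.r0,B.r0)
SC (6): 0/0 0/1 0/2 1/0 1/1 1/2
TSO (6): 0/0 0/1 0/2 1/0 1/1 1/2
PSO (6): 0/0 0/1 0/2 1/0 1/1 1/2
target 0/1 ∈ {SC,TSO,PSO}

SC:yes TSO:yes PSO:yes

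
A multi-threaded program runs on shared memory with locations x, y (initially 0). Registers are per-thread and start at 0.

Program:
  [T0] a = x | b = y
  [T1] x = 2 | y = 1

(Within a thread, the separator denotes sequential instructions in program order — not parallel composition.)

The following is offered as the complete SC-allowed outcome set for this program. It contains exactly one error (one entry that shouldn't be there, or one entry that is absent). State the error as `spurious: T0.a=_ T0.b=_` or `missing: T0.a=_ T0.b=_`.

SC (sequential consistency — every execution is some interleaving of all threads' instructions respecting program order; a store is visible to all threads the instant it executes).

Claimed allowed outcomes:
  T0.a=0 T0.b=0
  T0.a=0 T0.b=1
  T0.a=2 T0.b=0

missing: T0.a=2 T0.b=1

outcome vector order: (T0.a,T0.b)
SC (4): 00; 01; 20; 21
SC∖claimed = {21}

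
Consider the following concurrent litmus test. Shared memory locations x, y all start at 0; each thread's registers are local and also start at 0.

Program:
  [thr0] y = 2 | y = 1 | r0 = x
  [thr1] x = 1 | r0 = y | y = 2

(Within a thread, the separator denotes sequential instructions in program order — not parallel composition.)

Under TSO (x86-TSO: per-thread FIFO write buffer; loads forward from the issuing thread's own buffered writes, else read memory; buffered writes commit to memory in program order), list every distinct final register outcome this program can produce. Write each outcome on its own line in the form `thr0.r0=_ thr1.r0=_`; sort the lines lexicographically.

thr0.r0=0 thr1.r0=0
thr0.r0=0 thr1.r0=1
thr0.r0=0 thr1.r0=2
thr0.r0=1 thr1.r0=0
thr0.r0=1 thr1.r0=1
thr0.r0=1 thr1.r0=2

outcome vector order: (thr0.r0,thr1.r0)
|TSO outcomes| = 6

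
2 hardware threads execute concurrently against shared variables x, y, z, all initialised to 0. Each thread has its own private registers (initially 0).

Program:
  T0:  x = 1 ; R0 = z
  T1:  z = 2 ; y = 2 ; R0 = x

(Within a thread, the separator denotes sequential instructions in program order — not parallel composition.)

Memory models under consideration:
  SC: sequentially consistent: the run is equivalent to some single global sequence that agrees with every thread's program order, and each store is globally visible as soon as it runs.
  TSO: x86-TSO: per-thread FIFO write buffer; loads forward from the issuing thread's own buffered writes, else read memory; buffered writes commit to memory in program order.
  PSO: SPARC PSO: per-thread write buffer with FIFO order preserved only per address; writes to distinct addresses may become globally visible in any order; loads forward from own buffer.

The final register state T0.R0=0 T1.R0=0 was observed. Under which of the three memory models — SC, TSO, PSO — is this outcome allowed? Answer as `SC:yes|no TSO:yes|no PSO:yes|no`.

outcome vector order: (T0.R0,T1.R0)
SC: 3 outcomes — {0/1, 2/0, 2/1}
TSO: 4 outcomes — {0/0, 0/1, 2/0, 2/1}
PSO: 4 outcomes — {0/0, 0/1, 2/0, 2/1}
target 0/0 ∈ {TSO,PSO}

SC:no TSO:yes PSO:yes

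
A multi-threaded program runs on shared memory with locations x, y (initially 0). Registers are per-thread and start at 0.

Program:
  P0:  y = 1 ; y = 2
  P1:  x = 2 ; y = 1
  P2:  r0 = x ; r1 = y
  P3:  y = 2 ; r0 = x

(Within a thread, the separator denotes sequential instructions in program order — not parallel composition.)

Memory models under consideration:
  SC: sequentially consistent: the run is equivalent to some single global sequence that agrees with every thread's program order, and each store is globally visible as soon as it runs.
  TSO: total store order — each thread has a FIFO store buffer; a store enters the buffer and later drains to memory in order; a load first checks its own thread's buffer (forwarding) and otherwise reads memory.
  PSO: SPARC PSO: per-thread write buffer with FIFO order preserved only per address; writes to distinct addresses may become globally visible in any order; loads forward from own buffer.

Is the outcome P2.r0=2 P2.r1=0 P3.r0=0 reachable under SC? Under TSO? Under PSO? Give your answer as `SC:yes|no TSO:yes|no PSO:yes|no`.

outcome vector order: (P2.r0,P2.r1,P3.r0)
under SC → 000; 002; 010; 012; 020; 022; 202; 210; 212; 220; 222
under TSO → 000; 002; 010; 012; 020; 022; 200; 202; 210; 212; 220; 222
under PSO → 000; 002; 010; 012; 020; 022; 200; 202; 210; 212; 220; 222
target 200 ∈ {TSO,PSO}

SC:no TSO:yes PSO:yes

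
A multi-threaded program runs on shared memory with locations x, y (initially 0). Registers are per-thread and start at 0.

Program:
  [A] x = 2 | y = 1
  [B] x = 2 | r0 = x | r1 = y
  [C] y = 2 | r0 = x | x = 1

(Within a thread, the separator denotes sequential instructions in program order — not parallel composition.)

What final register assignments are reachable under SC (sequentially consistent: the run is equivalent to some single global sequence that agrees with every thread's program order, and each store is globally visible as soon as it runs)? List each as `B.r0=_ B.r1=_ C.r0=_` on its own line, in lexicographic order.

B.r0=1 B.r1=1 C.r0=0
B.r0=1 B.r1=1 C.r0=2
B.r0=1 B.r1=2 C.r0=0
B.r0=1 B.r1=2 C.r0=2
B.r0=2 B.r1=0 C.r0=2
B.r0=2 B.r1=1 C.r0=0
B.r0=2 B.r1=1 C.r0=2
B.r0=2 B.r1=2 C.r0=0
B.r0=2 B.r1=2 C.r0=2

outcome vector order: (B.r0,B.r1,C.r0)
|SC outcomes| = 9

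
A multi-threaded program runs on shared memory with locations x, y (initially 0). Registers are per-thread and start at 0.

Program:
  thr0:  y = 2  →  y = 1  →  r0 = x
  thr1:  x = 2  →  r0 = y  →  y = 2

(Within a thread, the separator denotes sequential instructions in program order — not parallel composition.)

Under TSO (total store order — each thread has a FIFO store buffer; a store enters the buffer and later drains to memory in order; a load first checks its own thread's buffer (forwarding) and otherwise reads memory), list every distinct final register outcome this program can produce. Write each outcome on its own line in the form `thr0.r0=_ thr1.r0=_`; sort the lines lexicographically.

thr0.r0=0 thr1.r0=0
thr0.r0=0 thr1.r0=1
thr0.r0=0 thr1.r0=2
thr0.r0=2 thr1.r0=0
thr0.r0=2 thr1.r0=1
thr0.r0=2 thr1.r0=2

outcome vector order: (thr0.r0,thr1.r0)
|TSO outcomes| = 6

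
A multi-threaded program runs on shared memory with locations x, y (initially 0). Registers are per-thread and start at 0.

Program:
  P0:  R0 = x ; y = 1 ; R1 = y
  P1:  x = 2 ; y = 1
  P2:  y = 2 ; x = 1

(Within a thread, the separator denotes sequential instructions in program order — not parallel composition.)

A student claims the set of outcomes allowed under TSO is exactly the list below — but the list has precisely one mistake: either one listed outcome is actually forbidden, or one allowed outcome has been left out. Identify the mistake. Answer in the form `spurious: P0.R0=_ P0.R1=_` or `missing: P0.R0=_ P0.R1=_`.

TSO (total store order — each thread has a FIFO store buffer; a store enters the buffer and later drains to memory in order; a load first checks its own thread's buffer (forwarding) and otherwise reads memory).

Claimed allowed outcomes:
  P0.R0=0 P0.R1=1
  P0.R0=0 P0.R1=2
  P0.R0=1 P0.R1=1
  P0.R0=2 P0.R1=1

missing: P0.R0=2 P0.R1=2

outcome vector order: (P0.R0,P0.R1)
TSO: 5 outcomes — {<0 1>; <0 2>; <1 1>; <2 1>; <2 2>}
TSO∖claimed = {<2 2>}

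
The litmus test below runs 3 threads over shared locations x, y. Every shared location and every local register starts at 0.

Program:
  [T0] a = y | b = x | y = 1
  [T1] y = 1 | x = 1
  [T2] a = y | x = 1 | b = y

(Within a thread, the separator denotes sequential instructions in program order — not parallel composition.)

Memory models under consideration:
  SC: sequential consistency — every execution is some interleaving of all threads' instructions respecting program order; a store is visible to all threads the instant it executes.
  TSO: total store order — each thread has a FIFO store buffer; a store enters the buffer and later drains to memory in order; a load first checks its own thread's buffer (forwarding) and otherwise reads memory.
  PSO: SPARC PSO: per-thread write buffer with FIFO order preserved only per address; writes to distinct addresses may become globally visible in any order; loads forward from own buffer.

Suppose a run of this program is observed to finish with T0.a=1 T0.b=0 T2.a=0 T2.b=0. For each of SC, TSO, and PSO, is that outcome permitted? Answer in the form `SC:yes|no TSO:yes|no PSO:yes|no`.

SC:no TSO:yes PSO:yes

outcome vector order: (T0.a,T0.b,T2.a,T2.b)
SC (11): 0000, 0001, 0011, 0100, 0101, 0111, 1001, 1011, 1100, 1101, 1111
TSO (12): 0000, 0001, 0011, 0100, 0101, 0111, 1000, 1001, 1011, 1100, 1101, 1111
PSO (12): 0000, 0001, 0011, 0100, 0101, 0111, 1000, 1001, 1011, 1100, 1101, 1111
target 1000 ∈ {TSO,PSO}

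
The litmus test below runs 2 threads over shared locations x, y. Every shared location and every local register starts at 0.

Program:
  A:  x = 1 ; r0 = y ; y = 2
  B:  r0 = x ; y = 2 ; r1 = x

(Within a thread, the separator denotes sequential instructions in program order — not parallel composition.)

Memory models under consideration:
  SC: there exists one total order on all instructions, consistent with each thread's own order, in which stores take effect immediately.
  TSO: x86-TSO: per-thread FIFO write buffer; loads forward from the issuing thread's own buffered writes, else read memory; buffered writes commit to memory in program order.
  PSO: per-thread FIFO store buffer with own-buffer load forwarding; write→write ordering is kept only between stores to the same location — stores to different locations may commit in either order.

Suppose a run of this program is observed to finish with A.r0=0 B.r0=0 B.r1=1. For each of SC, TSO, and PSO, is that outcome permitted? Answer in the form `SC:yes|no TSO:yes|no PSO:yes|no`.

outcome vector order: (A.r0,B.r0,B.r1)
under SC → 001, 011, 200, 201, 211
under TSO → 000, 001, 011, 200, 201, 211
under PSO → 000, 001, 011, 200, 201, 211
target 001 ∈ {SC,TSO,PSO}

SC:yes TSO:yes PSO:yes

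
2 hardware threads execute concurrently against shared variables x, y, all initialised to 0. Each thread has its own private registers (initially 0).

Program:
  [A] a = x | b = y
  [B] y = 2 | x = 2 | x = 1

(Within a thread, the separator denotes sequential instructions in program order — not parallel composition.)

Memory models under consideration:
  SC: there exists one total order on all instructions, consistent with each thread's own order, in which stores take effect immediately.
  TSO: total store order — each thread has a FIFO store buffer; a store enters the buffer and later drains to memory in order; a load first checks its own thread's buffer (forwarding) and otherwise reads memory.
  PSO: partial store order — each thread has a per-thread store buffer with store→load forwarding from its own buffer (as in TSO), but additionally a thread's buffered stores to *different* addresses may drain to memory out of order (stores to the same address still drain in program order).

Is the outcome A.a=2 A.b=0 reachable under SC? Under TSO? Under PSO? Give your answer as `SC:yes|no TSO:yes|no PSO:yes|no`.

outcome vector order: (A.a,A.b)
under SC → 00; 02; 12; 22
under TSO → 00; 02; 12; 22
under PSO → 00; 02; 10; 12; 20; 22
target 20 ∈ {PSO}

SC:no TSO:no PSO:yes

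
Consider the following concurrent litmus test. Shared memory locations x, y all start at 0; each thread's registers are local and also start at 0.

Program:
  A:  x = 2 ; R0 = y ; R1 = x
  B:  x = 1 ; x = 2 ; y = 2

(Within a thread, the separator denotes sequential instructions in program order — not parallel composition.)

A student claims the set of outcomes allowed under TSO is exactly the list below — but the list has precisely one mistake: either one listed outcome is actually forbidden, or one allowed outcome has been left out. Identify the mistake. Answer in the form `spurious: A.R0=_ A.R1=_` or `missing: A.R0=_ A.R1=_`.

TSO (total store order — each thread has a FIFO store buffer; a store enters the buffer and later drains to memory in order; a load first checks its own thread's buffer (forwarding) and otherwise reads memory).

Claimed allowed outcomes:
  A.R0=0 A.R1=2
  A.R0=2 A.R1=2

outcome vector order: (A.R0,A.R1)
TSO: 3 outcomes — {(0,1); (0,2); (2,2)}
TSO∖claimed = {(0,1)}

missing: A.R0=0 A.R1=1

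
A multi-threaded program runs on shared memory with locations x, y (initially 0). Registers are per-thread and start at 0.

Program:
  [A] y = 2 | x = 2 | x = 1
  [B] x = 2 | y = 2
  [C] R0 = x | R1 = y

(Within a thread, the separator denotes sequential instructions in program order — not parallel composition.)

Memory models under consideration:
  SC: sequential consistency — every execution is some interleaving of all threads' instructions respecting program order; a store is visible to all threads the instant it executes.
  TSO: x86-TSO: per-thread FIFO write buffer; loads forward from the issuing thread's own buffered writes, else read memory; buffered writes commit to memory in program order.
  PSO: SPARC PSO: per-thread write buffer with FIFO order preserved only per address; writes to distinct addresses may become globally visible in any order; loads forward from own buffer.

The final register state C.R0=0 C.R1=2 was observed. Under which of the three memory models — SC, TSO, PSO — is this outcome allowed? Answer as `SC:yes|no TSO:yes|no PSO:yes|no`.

SC:yes TSO:yes PSO:yes

outcome vector order: (C.R0,C.R1)
under SC → <0 0>; <0 2>; <1 2>; <2 0>; <2 2>
under TSO → <0 0>; <0 2>; <1 2>; <2 0>; <2 2>
under PSO → <0 0>; <0 2>; <1 0>; <1 2>; <2 0>; <2 2>
target <0 2> ∈ {SC,TSO,PSO}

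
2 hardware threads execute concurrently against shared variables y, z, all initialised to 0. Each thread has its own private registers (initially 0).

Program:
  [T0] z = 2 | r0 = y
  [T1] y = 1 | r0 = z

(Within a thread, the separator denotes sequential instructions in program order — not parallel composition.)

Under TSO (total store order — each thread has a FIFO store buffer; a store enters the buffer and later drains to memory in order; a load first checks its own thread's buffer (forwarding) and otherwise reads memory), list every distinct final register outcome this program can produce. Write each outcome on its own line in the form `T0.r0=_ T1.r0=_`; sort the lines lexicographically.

outcome vector order: (T0.r0,T1.r0)
|TSO outcomes| = 4

T0.r0=0 T1.r0=0
T0.r0=0 T1.r0=2
T0.r0=1 T1.r0=0
T0.r0=1 T1.r0=2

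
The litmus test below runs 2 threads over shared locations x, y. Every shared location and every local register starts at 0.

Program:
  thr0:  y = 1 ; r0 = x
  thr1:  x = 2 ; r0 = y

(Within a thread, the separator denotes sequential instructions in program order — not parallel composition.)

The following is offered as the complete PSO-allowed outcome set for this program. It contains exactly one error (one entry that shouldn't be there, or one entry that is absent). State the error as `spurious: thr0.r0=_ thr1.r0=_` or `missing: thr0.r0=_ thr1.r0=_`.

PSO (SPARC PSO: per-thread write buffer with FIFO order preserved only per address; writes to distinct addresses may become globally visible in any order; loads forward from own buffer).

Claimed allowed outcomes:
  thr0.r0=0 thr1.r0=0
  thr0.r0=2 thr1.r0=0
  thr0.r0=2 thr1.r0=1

missing: thr0.r0=0 thr1.r0=1

outcome vector order: (thr0.r0,thr1.r0)
PSO (4): <0 0>; <0 1>; <2 0>; <2 1>
PSO∖claimed = {<0 1>}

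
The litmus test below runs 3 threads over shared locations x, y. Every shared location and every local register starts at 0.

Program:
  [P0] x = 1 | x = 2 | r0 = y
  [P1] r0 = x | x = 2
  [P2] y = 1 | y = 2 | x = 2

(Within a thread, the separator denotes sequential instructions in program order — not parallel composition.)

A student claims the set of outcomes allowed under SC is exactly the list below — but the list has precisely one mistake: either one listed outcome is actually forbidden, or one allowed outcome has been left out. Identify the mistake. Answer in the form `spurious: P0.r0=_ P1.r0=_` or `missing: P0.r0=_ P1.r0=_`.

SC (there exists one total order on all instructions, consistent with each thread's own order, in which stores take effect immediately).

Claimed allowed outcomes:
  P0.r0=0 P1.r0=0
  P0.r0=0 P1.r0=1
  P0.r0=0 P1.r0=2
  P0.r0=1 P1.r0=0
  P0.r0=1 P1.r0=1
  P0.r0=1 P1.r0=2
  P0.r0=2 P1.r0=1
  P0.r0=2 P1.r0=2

missing: P0.r0=2 P1.r0=0

outcome vector order: (P0.r0,P1.r0)
[SC] allowed = {<0 0> <0 1> <0 2> <1 0> <1 1> <1 2> <2 0> <2 1> <2 2>}
SC∖claimed = {<2 0>}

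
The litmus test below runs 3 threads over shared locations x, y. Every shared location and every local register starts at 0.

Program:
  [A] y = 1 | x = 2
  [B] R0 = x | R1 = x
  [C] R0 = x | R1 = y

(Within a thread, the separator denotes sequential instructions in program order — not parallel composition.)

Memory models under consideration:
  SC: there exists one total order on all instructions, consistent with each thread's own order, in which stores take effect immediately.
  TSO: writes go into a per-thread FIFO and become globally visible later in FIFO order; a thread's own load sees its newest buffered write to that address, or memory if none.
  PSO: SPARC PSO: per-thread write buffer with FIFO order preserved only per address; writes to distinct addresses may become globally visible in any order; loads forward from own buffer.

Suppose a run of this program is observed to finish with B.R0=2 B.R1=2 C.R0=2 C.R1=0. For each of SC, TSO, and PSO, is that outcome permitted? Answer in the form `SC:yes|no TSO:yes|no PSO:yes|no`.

SC:no TSO:no PSO:yes

outcome vector order: (B.R0,B.R1,C.R0,C.R1)
SC: 9 outcomes — {(0,0,0,0); (0,0,0,1); (0,0,2,1); (0,2,0,0); (0,2,0,1); (0,2,2,1); (2,2,0,0); (2,2,0,1); (2,2,2,1)}
TSO: 9 outcomes — {(0,0,0,0); (0,0,0,1); (0,0,2,1); (0,2,0,0); (0,2,0,1); (0,2,2,1); (2,2,0,0); (2,2,0,1); (2,2,2,1)}
PSO: 12 outcomes — {(0,0,0,0); (0,0,0,1); (0,0,2,0); (0,0,2,1); (0,2,0,0); (0,2,0,1); (0,2,2,0); (0,2,2,1); (2,2,0,0); (2,2,0,1); (2,2,2,0); (2,2,2,1)}
target (2,2,2,0) ∈ {PSO}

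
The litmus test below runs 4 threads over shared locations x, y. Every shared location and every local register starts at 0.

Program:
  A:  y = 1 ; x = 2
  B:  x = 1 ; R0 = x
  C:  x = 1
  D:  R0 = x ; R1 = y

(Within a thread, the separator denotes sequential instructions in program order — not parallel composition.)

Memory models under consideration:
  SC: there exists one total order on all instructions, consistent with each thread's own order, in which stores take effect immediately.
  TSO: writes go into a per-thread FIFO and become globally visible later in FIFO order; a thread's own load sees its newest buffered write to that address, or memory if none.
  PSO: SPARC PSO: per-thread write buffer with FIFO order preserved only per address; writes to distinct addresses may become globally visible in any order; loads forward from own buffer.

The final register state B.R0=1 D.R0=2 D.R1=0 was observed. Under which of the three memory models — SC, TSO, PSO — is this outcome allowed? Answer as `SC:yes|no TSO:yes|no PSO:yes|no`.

SC:no TSO:no PSO:yes

outcome vector order: (B.R0,D.R0,D.R1)
under SC → 100 101 110 111 121 200 201 210 211 221
under TSO → 100 101 110 111 121 200 201 210 211 221
under PSO → 100 101 110 111 120 121 200 201 210 211 220 221
target 120 ∈ {PSO}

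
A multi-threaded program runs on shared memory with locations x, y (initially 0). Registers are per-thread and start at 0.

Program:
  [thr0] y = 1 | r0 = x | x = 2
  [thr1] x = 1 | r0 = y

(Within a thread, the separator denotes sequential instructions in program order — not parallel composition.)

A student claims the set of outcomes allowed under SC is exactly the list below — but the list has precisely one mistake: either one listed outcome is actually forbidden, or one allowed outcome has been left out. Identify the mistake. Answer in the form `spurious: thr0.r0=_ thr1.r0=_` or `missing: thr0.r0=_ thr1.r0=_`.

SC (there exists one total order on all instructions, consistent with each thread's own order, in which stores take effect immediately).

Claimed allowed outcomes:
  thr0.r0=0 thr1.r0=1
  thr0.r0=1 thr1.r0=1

missing: thr0.r0=1 thr1.r0=0

outcome vector order: (thr0.r0,thr1.r0)
under SC → (0,1); (1,0); (1,1)
SC∖claimed = {(1,0)}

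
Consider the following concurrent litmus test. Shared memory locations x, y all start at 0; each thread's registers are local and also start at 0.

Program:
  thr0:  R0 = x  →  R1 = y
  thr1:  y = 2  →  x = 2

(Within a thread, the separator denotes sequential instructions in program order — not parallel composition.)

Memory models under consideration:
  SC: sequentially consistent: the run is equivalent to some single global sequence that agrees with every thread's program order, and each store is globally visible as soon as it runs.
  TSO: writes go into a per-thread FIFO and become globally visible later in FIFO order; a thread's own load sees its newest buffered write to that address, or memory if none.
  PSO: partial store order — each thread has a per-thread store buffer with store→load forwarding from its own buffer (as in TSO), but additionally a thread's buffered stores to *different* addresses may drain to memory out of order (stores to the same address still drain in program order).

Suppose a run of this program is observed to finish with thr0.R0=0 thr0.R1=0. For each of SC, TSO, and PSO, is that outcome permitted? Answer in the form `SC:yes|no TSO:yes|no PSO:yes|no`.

outcome vector order: (thr0.R0,thr0.R1)
SC (3): 00; 02; 22
TSO (3): 00; 02; 22
PSO (4): 00; 02; 20; 22
target 00 ∈ {SC,TSO,PSO}

SC:yes TSO:yes PSO:yes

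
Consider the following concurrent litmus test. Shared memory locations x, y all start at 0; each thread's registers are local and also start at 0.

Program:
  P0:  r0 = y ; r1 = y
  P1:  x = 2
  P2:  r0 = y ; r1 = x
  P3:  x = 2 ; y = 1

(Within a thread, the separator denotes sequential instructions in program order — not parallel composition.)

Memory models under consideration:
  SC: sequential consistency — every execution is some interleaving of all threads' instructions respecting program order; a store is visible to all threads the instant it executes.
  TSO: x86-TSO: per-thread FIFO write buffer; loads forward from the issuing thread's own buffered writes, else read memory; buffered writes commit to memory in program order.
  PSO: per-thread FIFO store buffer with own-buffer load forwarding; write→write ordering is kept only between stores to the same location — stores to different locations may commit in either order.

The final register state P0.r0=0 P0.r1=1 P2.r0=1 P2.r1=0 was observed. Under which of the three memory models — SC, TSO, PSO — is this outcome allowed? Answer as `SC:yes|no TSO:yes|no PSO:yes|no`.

outcome vector order: (P0.r0,P0.r1,P2.r0,P2.r1)
SC: 9 outcomes — {0000; 0002; 0012; 0100; 0102; 0112; 1100; 1102; 1112}
TSO: 9 outcomes — {0000; 0002; 0012; 0100; 0102; 0112; 1100; 1102; 1112}
PSO: 12 outcomes — {0000; 0002; 0010; 0012; 0100; 0102; 0110; 0112; 1100; 1102; 1110; 1112}
target 0110 ∈ {PSO}

SC:no TSO:no PSO:yes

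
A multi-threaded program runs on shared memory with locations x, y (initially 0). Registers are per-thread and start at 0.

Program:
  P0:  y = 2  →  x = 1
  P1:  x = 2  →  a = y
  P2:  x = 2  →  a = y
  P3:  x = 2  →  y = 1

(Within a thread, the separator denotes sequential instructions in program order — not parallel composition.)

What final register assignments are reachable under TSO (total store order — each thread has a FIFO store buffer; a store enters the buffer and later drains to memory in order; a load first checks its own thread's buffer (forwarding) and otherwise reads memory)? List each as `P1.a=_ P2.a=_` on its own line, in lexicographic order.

P1.a=0 P2.a=0
P1.a=0 P2.a=1
P1.a=0 P2.a=2
P1.a=1 P2.a=0
P1.a=1 P2.a=1
P1.a=1 P2.a=2
P1.a=2 P2.a=0
P1.a=2 P2.a=1
P1.a=2 P2.a=2

outcome vector order: (P1.a,P2.a)
|TSO outcomes| = 9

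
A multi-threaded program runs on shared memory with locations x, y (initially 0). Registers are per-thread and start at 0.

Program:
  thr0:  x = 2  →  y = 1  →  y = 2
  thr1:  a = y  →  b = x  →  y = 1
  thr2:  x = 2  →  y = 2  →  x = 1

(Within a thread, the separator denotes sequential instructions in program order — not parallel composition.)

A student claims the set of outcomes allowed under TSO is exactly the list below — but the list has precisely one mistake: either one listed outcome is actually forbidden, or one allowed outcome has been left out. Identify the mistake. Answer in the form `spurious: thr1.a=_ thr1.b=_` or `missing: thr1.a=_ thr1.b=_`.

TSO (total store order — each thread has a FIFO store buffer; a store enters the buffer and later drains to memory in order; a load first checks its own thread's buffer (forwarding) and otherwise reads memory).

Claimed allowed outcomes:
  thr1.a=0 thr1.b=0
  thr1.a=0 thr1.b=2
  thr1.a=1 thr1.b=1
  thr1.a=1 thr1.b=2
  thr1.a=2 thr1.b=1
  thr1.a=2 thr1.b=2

missing: thr1.a=0 thr1.b=1

outcome vector order: (thr1.a,thr1.b)
TSO: 7 outcomes — {00; 01; 02; 11; 12; 21; 22}
TSO∖claimed = {01}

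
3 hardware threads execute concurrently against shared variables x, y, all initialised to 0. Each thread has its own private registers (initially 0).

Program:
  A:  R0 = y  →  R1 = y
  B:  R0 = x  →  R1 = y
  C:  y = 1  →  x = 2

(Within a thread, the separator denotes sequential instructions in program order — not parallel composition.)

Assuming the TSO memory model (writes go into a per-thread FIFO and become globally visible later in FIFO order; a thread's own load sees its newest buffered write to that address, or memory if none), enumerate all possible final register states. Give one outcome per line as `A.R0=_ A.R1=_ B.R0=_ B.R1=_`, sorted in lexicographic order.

outcome vector order: (A.R0,A.R1,B.R0,B.R1)
|TSO outcomes| = 9

A.R0=0 A.R1=0 B.R0=0 B.R1=0
A.R0=0 A.R1=0 B.R0=0 B.R1=1
A.R0=0 A.R1=0 B.R0=2 B.R1=1
A.R0=0 A.R1=1 B.R0=0 B.R1=0
A.R0=0 A.R1=1 B.R0=0 B.R1=1
A.R0=0 A.R1=1 B.R0=2 B.R1=1
A.R0=1 A.R1=1 B.R0=0 B.R1=0
A.R0=1 A.R1=1 B.R0=0 B.R1=1
A.R0=1 A.R1=1 B.R0=2 B.R1=1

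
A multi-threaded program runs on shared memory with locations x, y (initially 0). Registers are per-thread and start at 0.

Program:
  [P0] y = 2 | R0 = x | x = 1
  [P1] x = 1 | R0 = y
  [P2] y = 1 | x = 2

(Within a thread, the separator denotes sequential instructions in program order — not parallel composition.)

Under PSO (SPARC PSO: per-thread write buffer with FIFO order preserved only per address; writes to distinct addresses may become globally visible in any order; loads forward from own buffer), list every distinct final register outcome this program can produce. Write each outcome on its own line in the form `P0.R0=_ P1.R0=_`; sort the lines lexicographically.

P0.R0=0 P1.R0=0
P0.R0=0 P1.R0=1
P0.R0=0 P1.R0=2
P0.R0=1 P1.R0=0
P0.R0=1 P1.R0=1
P0.R0=1 P1.R0=2
P0.R0=2 P1.R0=0
P0.R0=2 P1.R0=1
P0.R0=2 P1.R0=2

outcome vector order: (P0.R0,P1.R0)
|PSO outcomes| = 9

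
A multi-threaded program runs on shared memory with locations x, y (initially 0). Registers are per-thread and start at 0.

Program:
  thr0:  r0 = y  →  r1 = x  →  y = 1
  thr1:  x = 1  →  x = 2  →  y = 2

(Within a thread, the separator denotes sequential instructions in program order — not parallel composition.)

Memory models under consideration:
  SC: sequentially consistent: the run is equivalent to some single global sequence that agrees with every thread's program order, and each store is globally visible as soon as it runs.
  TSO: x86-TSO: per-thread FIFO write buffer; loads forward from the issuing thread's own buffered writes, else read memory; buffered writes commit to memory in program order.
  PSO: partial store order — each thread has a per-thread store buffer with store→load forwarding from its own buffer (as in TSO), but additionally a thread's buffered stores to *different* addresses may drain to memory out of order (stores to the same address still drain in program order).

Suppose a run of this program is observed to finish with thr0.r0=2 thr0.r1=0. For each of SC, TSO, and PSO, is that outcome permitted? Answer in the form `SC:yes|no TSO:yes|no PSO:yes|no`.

outcome vector order: (thr0.r0,thr0.r1)
under SC → 0/0, 0/1, 0/2, 2/2
under TSO → 0/0, 0/1, 0/2, 2/2
under PSO → 0/0, 0/1, 0/2, 2/0, 2/1, 2/2
target 2/0 ∈ {PSO}

SC:no TSO:no PSO:yes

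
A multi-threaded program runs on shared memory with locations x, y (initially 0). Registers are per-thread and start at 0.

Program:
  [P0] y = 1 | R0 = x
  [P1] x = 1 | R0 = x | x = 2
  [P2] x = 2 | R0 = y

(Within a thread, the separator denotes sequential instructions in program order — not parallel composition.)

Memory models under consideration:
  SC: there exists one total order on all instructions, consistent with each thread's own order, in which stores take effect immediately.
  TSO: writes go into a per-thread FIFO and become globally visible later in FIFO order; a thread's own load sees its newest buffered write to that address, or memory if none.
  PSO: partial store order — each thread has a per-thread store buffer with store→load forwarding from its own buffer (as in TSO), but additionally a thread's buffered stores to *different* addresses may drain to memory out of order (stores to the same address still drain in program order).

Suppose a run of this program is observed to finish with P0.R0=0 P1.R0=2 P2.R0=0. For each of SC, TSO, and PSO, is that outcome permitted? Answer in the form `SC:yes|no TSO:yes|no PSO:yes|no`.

SC:no TSO:yes PSO:yes

outcome vector order: (P0.R0,P1.R0,P2.R0)
[SC] allowed = {011; 021; 110; 111; 121; 210; 211; 220; 221}
[TSO] allowed = {010; 011; 020; 021; 110; 111; 120; 121; 210; 211; 220; 221}
[PSO] allowed = {010; 011; 020; 021; 110; 111; 120; 121; 210; 211; 220; 221}
target 020 ∈ {TSO,PSO}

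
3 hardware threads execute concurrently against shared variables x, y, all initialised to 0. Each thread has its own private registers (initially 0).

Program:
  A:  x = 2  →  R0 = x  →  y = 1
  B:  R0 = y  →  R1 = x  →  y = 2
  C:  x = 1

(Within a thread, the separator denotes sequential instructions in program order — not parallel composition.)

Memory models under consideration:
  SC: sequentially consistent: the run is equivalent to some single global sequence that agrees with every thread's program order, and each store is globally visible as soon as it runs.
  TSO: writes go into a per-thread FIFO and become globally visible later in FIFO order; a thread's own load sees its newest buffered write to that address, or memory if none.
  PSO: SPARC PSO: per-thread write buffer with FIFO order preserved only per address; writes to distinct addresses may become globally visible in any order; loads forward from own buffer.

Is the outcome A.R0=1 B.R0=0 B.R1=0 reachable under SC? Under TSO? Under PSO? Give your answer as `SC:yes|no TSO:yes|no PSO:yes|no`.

SC:yes TSO:yes PSO:yes

outcome vector order: (A.R0,B.R0,B.R1)
SC (9): <1 0 0>; <1 0 1>; <1 0 2>; <1 1 1>; <2 0 0>; <2 0 1>; <2 0 2>; <2 1 1>; <2 1 2>
TSO (9): <1 0 0>; <1 0 1>; <1 0 2>; <1 1 1>; <2 0 0>; <2 0 1>; <2 0 2>; <2 1 1>; <2 1 2>
PSO (10): <1 0 0>; <1 0 1>; <1 0 2>; <1 1 1>; <2 0 0>; <2 0 1>; <2 0 2>; <2 1 0>; <2 1 1>; <2 1 2>
target <1 0 0> ∈ {SC,TSO,PSO}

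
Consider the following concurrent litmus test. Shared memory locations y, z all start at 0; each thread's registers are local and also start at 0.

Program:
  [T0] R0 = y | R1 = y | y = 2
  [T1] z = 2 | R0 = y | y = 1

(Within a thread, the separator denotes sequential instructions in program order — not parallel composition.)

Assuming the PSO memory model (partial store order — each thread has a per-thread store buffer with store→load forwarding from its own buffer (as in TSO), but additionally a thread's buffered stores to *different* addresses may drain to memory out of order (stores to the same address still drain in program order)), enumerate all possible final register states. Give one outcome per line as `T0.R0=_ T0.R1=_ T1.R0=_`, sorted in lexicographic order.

T0.R0=0 T0.R1=0 T1.R0=0
T0.R0=0 T0.R1=0 T1.R0=2
T0.R0=0 T0.R1=1 T1.R0=0
T0.R0=1 T0.R1=1 T1.R0=0

outcome vector order: (T0.R0,T0.R1,T1.R0)
|PSO outcomes| = 4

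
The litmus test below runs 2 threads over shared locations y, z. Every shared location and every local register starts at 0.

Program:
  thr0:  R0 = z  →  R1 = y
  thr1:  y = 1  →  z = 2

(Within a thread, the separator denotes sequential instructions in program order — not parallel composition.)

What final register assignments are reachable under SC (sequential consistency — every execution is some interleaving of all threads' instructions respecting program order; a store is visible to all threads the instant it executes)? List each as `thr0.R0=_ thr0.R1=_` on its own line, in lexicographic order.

outcome vector order: (thr0.R0,thr0.R1)
|SC outcomes| = 3

thr0.R0=0 thr0.R1=0
thr0.R0=0 thr0.R1=1
thr0.R0=2 thr0.R1=1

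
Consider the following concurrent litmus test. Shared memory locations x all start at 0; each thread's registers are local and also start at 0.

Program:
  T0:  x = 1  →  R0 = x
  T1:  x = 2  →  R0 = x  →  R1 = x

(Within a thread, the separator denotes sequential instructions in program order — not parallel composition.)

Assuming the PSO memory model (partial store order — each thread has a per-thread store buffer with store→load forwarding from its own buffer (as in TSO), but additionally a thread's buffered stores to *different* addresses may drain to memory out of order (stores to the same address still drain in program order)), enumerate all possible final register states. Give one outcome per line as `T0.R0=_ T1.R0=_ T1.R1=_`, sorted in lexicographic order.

outcome vector order: (T0.R0,T1.R0,T1.R1)
|PSO outcomes| = 4

T0.R0=1 T1.R0=1 T1.R1=1
T0.R0=1 T1.R0=2 T1.R1=1
T0.R0=1 T1.R0=2 T1.R1=2
T0.R0=2 T1.R0=2 T1.R1=2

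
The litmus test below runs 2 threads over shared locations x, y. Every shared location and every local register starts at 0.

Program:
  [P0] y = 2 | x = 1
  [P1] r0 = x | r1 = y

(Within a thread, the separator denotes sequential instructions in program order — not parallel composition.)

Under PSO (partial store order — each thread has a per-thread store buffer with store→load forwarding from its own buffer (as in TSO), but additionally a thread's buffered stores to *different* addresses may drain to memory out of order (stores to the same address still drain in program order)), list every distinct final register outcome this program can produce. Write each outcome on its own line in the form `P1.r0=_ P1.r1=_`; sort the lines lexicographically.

outcome vector order: (P1.r0,P1.r1)
|PSO outcomes| = 4

P1.r0=0 P1.r1=0
P1.r0=0 P1.r1=2
P1.r0=1 P1.r1=0
P1.r0=1 P1.r1=2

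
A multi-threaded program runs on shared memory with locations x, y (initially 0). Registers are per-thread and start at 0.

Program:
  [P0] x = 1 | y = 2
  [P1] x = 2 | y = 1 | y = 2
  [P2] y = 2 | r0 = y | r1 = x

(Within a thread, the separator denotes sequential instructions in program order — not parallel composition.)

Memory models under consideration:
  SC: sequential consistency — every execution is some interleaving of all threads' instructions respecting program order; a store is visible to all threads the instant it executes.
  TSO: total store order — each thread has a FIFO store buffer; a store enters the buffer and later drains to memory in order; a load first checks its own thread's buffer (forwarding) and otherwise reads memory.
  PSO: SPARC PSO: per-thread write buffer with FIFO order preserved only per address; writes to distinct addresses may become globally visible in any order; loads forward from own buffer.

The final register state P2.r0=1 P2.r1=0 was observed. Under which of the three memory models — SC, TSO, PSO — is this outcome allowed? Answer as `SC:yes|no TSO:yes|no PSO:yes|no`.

SC:no TSO:no PSO:yes

outcome vector order: (P2.r0,P2.r1)
SC: 5 outcomes — {1/1, 1/2, 2/0, 2/1, 2/2}
TSO: 5 outcomes — {1/1, 1/2, 2/0, 2/1, 2/2}
PSO: 6 outcomes — {1/0, 1/1, 1/2, 2/0, 2/1, 2/2}
target 1/0 ∈ {PSO}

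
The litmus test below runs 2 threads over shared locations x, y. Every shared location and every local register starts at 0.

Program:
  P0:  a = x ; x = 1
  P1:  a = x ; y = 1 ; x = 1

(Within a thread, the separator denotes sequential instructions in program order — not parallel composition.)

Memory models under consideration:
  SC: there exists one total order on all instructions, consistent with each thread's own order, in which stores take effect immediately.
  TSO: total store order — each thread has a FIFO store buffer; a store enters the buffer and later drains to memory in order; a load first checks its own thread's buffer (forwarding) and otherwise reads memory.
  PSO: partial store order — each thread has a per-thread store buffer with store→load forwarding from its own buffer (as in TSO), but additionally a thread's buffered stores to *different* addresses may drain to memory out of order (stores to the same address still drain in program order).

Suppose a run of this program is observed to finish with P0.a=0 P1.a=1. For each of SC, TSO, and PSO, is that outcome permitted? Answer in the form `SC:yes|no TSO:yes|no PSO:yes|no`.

outcome vector order: (P0.a,P1.a)
SC (3): 00 01 10
TSO (3): 00 01 10
PSO (3): 00 01 10
target 01 ∈ {SC,TSO,PSO}

SC:yes TSO:yes PSO:yes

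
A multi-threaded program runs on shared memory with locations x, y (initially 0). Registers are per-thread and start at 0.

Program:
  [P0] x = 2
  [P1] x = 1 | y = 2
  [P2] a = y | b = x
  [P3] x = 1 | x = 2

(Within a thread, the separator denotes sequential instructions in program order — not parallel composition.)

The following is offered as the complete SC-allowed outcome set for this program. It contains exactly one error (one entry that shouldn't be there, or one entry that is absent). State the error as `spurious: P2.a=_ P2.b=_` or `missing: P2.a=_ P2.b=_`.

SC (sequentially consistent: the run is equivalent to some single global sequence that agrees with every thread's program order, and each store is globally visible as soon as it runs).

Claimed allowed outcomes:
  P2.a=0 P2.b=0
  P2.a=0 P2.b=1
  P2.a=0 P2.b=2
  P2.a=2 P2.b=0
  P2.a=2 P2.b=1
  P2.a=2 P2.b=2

spurious: P2.a=2 P2.b=0

outcome vector order: (P2.a,P2.b)
SC: 5 outcomes — {00; 01; 02; 21; 22}
claimed∖SC = {20}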